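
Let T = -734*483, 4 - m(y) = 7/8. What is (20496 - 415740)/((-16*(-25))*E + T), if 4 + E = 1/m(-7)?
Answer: 197622/177997 ≈ 1.1103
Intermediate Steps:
m(y) = 25/8 (m(y) = 4 - 7/8 = 25/8)
E = -92/25 (E = -4 + 1/(25/8) = -4 + 8/25 = -92/25 ≈ -3.6800)
T = -354522
(20496 - 415740)/((-16*(-25))*E + T) = (20496 - 415740)/(-16*(-25)*(-92/25) - 354522) = -395244/(400*(-92/25) - 354522) = -395244/(-1472 - 354522) = -395244/(-355994) = -395244*(-1/355994) = 197622/177997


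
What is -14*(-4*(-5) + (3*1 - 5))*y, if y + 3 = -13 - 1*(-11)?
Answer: 1260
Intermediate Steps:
y = -5 (y = -3 + (-13 - 1*(-11)) = -3 + (-13 + 11) = -3 - 2 = -5)
-14*(-4*(-5) + (3*1 - 5))*y = -14*(-4*(-5) + (3*1 - 5))*(-5) = -14*(20 + (3 - 5))*(-5) = -14*(20 - 2)*(-5) = -252*(-5) = -14*(-90) = 1260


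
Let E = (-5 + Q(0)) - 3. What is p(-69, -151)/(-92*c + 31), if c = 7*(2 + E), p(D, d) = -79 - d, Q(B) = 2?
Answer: 24/869 ≈ 0.027618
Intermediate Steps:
E = -6 (E = (-5 + 2) - 3 = -3 - 3 = -6)
c = -28 (c = 7*(2 - 6) = 7*(-4) = -28)
p(-69, -151)/(-92*c + 31) = (-79 - 1*(-151))/(-92*(-28) + 31) = (-79 + 151)/(2576 + 31) = 72/2607 = 72*(1/2607) = 24/869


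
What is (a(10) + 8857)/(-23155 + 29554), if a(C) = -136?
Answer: 323/237 ≈ 1.3629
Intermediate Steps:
(a(10) + 8857)/(-23155 + 29554) = (-136 + 8857)/(-23155 + 29554) = 8721/6399 = 8721*(1/6399) = 323/237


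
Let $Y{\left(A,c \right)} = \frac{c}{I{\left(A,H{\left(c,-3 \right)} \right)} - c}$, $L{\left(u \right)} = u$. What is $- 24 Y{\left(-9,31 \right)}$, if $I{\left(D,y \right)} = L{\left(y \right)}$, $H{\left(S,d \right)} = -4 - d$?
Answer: $\frac{93}{4} \approx 23.25$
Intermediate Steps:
$I{\left(D,y \right)} = y$
$Y{\left(A,c \right)} = \frac{c}{-1 - c}$ ($Y{\left(A,c \right)} = \frac{c}{\left(-4 - -3\right) - c} = \frac{c}{\left(-4 + 3\right) - c} = \frac{c}{-1 - c}$)
$- 24 Y{\left(-9,31 \right)} = - 24 \left(\left(-1\right) 31 \frac{1}{1 + 31}\right) = - 24 \left(\left(-1\right) 31 \cdot \frac{1}{32}\right) = \left(-24\right) \left(- \frac{31}{32}\right) = \frac{93}{4}$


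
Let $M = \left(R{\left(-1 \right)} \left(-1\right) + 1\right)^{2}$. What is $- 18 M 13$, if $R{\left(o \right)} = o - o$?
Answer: $-234$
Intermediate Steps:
$R{\left(o \right)} = 0$
$M = 1$ ($M = \left(0 \left(-1\right) + 1\right)^{2} = \left(0 + 1\right)^{2} = 1^{2} = 1$)
$- 18 M 13 = \left(-18\right) 1 \cdot 13 = \left(-18\right) 13 = -234$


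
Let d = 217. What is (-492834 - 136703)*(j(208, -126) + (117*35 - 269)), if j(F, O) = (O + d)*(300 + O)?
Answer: -12376697420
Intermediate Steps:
j(F, O) = (217 + O)*(300 + O) (j(F, O) = (O + 217)*(300 + O) = (217 + O)*(300 + O))
(-492834 - 136703)*(j(208, -126) + (117*35 - 269)) = (-492834 - 136703)*((65100 + (-126)² + 517*(-126)) + (117*35 - 269)) = -629537*((65100 + 15876 - 65142) + (4095 - 269)) = -629537*(15834 + 3826) = -629537*19660 = -12376697420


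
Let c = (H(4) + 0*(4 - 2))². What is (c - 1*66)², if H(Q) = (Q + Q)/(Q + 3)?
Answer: 10048900/2401 ≈ 4185.3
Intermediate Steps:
H(Q) = 2*Q/(3 + Q) (H(Q) = (2*Q)/(3 + Q) = 2*Q/(3 + Q))
c = 64/49 (c = (2*4/(3 + 4) + 0*(4 - 2))² = (2*4/7 + 0*2)² = (2*4*(⅐) + 0)² = (8/7 + 0)² = (8/7)² = 64/49 ≈ 1.3061)
(c - 1*66)² = (64/49 - 1*66)² = (64/49 - 66)² = (-3170/49)² = 10048900/2401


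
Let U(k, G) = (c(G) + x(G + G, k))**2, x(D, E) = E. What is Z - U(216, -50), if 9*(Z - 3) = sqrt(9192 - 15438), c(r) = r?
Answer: -27553 + I*sqrt(694)/3 ≈ -27553.0 + 8.7813*I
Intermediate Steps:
U(k, G) = (G + k)**2
Z = 3 + I*sqrt(694)/3 (Z = 3 + sqrt(9192 - 15438)/9 = 3 + sqrt(-6246)/9 = 3 + (3*I*sqrt(694))/9 = 3 + I*sqrt(694)/3 ≈ 3.0 + 8.7813*I)
Z - U(216, -50) = (3 + I*sqrt(694)/3) - (-50 + 216)**2 = (3 + I*sqrt(694)/3) - 1*166**2 = (3 + I*sqrt(694)/3) - 1*27556 = (3 + I*sqrt(694)/3) - 27556 = -27553 + I*sqrt(694)/3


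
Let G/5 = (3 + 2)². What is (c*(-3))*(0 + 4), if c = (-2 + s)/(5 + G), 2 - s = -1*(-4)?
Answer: 24/65 ≈ 0.36923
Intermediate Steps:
G = 125 (G = 5*(3 + 2)² = 5*5² = 5*25 = 125)
s = -2 (s = 2 - (-1)*(-4) = 2 - 1*4 = 2 - 4 = -2)
c = -2/65 (c = (-2 - 2)/(5 + 125) = -4/130 = -4*1/130 = -2/65 ≈ -0.030769)
(c*(-3))*(0 + 4) = (-2/65*(-3))*(0 + 4) = (6/65)*4 = 24/65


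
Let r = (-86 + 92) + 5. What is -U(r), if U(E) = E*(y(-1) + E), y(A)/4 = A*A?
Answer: -165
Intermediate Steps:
y(A) = 4*A² (y(A) = 4*(A*A) = 4*A²)
r = 11 (r = 6 + 5 = 11)
U(E) = E*(4 + E) (U(E) = E*(4*(-1)² + E) = E*(4*1 + E) = E*(4 + E))
-U(r) = -11*(4 + 11) = -11*15 = -1*165 = -165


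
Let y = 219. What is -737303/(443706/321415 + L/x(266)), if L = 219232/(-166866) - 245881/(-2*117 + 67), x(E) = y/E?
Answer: -103302908099017263315/250530311231419192 ≈ -412.34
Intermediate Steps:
x(E) = 219/E
L = 20496283601/13933311 (L = 219232*(-1/166866) - 245881/(-234 + 67) = -109616/83433 - 245881/(-167) = -109616/83433 - 245881*(-1/167) = -109616/83433 + 245881/167 = 20496283601/13933311 ≈ 1471.0)
-737303/(443706/321415 + L/x(266)) = -737303/(443706/321415 + 20496283601/(13933311*((219/266)))) = -737303/(443706*(1/321415) + 20496283601/(13933311*((219*(1/266))))) = -737303/(443706/321415 + 20496283601/(13933311*(219/266))) = -737303/(443706/321415 + (20496283601/13933311)*(266/219)) = -737303/(443706/321415 + 778858776838/435913587) = -737303/250530311231419192/140109165565605 = -737303*140109165565605/250530311231419192 = -103302908099017263315/250530311231419192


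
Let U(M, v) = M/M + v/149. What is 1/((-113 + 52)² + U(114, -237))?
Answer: 149/554341 ≈ 0.00026879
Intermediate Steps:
U(M, v) = 1 + v/149 (U(M, v) = 1 + v*(1/149) = 1 + v/149)
1/((-113 + 52)² + U(114, -237)) = 1/((-113 + 52)² + (1 + (1/149)*(-237))) = 1/((-61)² + (1 - 237/149)) = 1/(3721 - 88/149) = 1/(554341/149) = 149/554341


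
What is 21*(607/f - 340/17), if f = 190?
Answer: -67053/190 ≈ -352.91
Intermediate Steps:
21*(607/f - 340/17) = 21*(607/190 - 340/17) = 21*(607*(1/190) - 340*1/17) = 21*(607/190 - 20) = 21*(-3193/190) = -67053/190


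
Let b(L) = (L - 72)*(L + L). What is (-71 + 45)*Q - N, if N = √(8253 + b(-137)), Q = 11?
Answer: -286 - √65519 ≈ -541.97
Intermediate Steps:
b(L) = 2*L*(-72 + L) (b(L) = (-72 + L)*(2*L) = 2*L*(-72 + L))
N = √65519 (N = √(8253 + 2*(-137)*(-72 - 137)) = √(8253 + 2*(-137)*(-209)) = √(8253 + 57266) = √65519 ≈ 255.97)
(-71 + 45)*Q - N = (-71 + 45)*11 - √65519 = -26*11 - √65519 = -286 - √65519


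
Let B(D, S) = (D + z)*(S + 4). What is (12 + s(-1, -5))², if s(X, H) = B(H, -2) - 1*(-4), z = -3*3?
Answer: 144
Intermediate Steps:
z = -9
B(D, S) = (-9 + D)*(4 + S) (B(D, S) = (D - 9)*(S + 4) = (-9 + D)*(4 + S))
s(X, H) = -14 + 2*H (s(X, H) = (-36 - 9*(-2) + 4*H + H*(-2)) - 1*(-4) = (-36 + 18 + 4*H - 2*H) + 4 = (-18 + 2*H) + 4 = -14 + 2*H)
(12 + s(-1, -5))² = (12 + (-14 + 2*(-5)))² = (12 + (-14 - 10))² = (12 - 24)² = (-12)² = 144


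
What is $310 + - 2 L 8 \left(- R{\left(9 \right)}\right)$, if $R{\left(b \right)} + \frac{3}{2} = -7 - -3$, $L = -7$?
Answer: $926$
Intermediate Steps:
$R{\left(b \right)} = - \frac{11}{2}$ ($R{\left(b \right)} = - \frac{3}{2} - 4 = - \frac{11}{2}$)
$310 + - 2 L 8 \left(- R{\left(9 \right)}\right) = 310 + \left(-2\right) \left(-7\right) 8 \left(\left(-1\right) \left(- \frac{11}{2}\right)\right) = 310 + 14 \cdot 8 \cdot \frac{11}{2} = 310 + 112 \cdot \frac{11}{2} = 310 + 616 = 926$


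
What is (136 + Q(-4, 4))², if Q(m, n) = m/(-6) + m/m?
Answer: 170569/9 ≈ 18952.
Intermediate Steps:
Q(m, n) = 1 - m/6 (Q(m, n) = m*(-⅙) + 1 = -m/6 + 1 = 1 - m/6)
(136 + Q(-4, 4))² = (136 + (1 - ⅙*(-4)))² = (136 + (1 + ⅔))² = (136 + 5/3)² = (413/3)² = 170569/9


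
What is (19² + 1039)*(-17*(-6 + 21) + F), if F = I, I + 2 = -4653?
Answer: -6874000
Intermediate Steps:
I = -4655 (I = -2 - 4653 = -4655)
F = -4655
(19² + 1039)*(-17*(-6 + 21) + F) = (19² + 1039)*(-17*(-6 + 21) - 4655) = (361 + 1039)*(-17*15 - 4655) = 1400*(-255 - 4655) = 1400*(-4910) = -6874000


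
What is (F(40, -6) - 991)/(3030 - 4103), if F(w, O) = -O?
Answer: 985/1073 ≈ 0.91799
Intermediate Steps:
(F(40, -6) - 991)/(3030 - 4103) = (-1*(-6) - 991)/(3030 - 4103) = (6 - 991)/(-1073) = -985*(-1/1073) = 985/1073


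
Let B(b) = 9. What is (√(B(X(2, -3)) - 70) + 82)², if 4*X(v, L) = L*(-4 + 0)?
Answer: (82 + I*√61)² ≈ 6663.0 + 1280.9*I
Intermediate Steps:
X(v, L) = -L (X(v, L) = (L*(-4 + 0))/4 = (L*(-4))/4 = (-4*L)/4 = -L)
(√(B(X(2, -3)) - 70) + 82)² = (√(9 - 70) + 82)² = (√(-61) + 82)² = (I*√61 + 82)² = (82 + I*√61)²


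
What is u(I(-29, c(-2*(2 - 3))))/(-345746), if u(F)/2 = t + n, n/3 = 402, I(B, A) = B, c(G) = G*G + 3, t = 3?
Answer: -1209/172873 ≈ -0.0069936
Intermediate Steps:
c(G) = 3 + G² (c(G) = G² + 3 = 3 + G²)
n = 1206 (n = 3*402 = 1206)
u(F) = 2418 (u(F) = 2*(3 + 1206) = 2*1209 = 2418)
u(I(-29, c(-2*(2 - 3))))/(-345746) = 2418/(-345746) = 2418*(-1/345746) = -1209/172873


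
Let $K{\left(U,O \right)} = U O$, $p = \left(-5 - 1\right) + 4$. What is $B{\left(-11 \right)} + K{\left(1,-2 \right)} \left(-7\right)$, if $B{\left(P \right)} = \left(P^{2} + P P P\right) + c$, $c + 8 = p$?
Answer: $-1206$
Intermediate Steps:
$p = -2$ ($p = -6 + 4 = -2$)
$c = -10$ ($c = -8 - 2 = -10$)
$B{\left(P \right)} = -10 + P^{2} + P^{3}$ ($B{\left(P \right)} = \left(P^{2} + P P P\right) - 10 = \left(P^{2} + P^{2} P\right) - 10 = \left(P^{2} + P^{3}\right) - 10 = -10 + P^{2} + P^{3}$)
$K{\left(U,O \right)} = O U$
$B{\left(-11 \right)} + K{\left(1,-2 \right)} \left(-7\right) = \left(-10 + \left(-11\right)^{2} + \left(-11\right)^{3}\right) + \left(-2\right) 1 \left(-7\right) = \left(-10 + 121 - 1331\right) - -14 = -1220 + 14 = -1206$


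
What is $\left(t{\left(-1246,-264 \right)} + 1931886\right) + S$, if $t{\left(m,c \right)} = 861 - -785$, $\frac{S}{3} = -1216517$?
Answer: $-1716019$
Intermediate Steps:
$S = -3649551$ ($S = 3 \left(-1216517\right) = -3649551$)
$t{\left(m,c \right)} = 1646$ ($t{\left(m,c \right)} = 861 + 785 = 1646$)
$\left(t{\left(-1246,-264 \right)} + 1931886\right) + S = \left(1646 + 1931886\right) - 3649551 = 1933532 - 3649551 = -1716019$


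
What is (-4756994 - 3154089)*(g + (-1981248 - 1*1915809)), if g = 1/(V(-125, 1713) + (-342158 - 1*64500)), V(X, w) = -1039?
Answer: 12569274611923191590/407697 ≈ 3.0830e+13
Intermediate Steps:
g = -1/407697 (g = 1/(-1039 + (-342158 - 1*64500)) = 1/(-1039 + (-342158 - 64500)) = 1/(-1039 - 406658) = 1/(-407697) = -1/407697 ≈ -2.4528e-6)
(-4756994 - 3154089)*(g + (-1981248 - 1*1915809)) = (-4756994 - 3154089)*(-1/407697 + (-1981248 - 1*1915809)) = -7911083*(-1/407697 + (-1981248 - 1915809)) = -7911083*(-1/407697 - 3897057) = -7911083*(-1588818447730/407697) = 12569274611923191590/407697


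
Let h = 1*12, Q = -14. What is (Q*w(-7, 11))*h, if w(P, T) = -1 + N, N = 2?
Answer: -168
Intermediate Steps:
h = 12
w(P, T) = 1 (w(P, T) = -1 + 2 = 1)
(Q*w(-7, 11))*h = -14*1*12 = -14*12 = -168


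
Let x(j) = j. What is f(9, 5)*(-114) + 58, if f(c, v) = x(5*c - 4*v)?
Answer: -2792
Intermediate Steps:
f(c, v) = -4*v + 5*c (f(c, v) = 5*c - 4*v = -4*v + 5*c)
f(9, 5)*(-114) + 58 = (-4*5 + 5*9)*(-114) + 58 = (-20 + 45)*(-114) + 58 = 25*(-114) + 58 = -2850 + 58 = -2792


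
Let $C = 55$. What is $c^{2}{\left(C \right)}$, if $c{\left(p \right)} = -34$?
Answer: $1156$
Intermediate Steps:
$c^{2}{\left(C \right)} = \left(-34\right)^{2} = 1156$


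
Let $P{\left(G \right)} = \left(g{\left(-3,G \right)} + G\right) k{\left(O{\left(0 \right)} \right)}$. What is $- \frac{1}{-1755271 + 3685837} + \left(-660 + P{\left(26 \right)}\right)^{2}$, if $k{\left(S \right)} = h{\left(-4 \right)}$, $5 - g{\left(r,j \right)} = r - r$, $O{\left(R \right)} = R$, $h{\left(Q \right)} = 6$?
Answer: $\frac{433751846615}{1930566} \approx 2.2468 \cdot 10^{5}$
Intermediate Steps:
$g{\left(r,j \right)} = 5$ ($g{\left(r,j \right)} = 5 - \left(r - r\right) = 5 - 0 = 5 + 0 = 5$)
$k{\left(S \right)} = 6$
$P{\left(G \right)} = 30 + 6 G$ ($P{\left(G \right)} = \left(5 + G\right) 6 = 30 + 6 G$)
$- \frac{1}{-1755271 + 3685837} + \left(-660 + P{\left(26 \right)}\right)^{2} = - \frac{1}{-1755271 + 3685837} + \left(-660 + \left(30 + 6 \cdot 26\right)\right)^{2} = - \frac{1}{1930566} + \left(-660 + \left(30 + 156\right)\right)^{2} = \left(-1\right) \frac{1}{1930566} + \left(-660 + 186\right)^{2} = - \frac{1}{1930566} + \left(-474\right)^{2} = - \frac{1}{1930566} + 224676 = \frac{433751846615}{1930566}$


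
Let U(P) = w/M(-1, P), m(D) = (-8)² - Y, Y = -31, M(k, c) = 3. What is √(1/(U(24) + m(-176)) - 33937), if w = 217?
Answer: I*√8552258242/502 ≈ 184.22*I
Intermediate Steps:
m(D) = 95 (m(D) = (-8)² - 1*(-31) = 64 + 31 = 95)
U(P) = 217/3
√(1/(U(24) + m(-176)) - 33937) = √(1/(217/3 + 95) - 33937) = √(1/(502/3) - 33937) = √(3/502 - 33937) = √(-17036371/502) = I*√8552258242/502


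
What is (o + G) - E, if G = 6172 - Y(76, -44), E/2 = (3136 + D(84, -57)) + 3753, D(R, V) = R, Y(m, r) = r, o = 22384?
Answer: 14654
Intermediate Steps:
E = 13946 (E = 2*((3136 + 84) + 3753) = 2*(3220 + 3753) = 2*6973 = 13946)
G = 6216 (G = 6172 - 1*(-44) = 6172 + 44 = 6216)
(o + G) - E = (22384 + 6216) - 1*13946 = 28600 - 13946 = 14654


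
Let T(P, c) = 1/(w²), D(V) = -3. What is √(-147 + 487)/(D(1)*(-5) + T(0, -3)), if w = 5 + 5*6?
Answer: 1225*√85/9188 ≈ 1.2292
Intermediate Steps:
w = 35 (w = 5 + 30 = 35)
T(P, c) = 1/1225 (T(P, c) = 1/(35²) = 1/1225)
√(-147 + 487)/(D(1)*(-5) + T(0, -3)) = √(-147 + 487)/(-3*(-5) + 1/1225) = √340/(15 + 1/1225) = (2*√85)/(18376/1225) = (2*√85)*(1225/18376) = 1225*√85/9188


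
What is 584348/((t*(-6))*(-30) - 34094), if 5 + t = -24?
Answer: -292174/19657 ≈ -14.864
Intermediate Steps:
t = -29 (t = -5 - 24 = -29)
584348/((t*(-6))*(-30) - 34094) = 584348/(-29*(-6)*(-30) - 34094) = 584348/(174*(-30) - 34094) = 584348/(-5220 - 34094) = 584348/(-39314) = 584348*(-1/39314) = -292174/19657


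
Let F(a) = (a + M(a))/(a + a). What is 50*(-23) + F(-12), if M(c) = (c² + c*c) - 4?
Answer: -3484/3 ≈ -1161.3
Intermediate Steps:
M(c) = -4 + 2*c² (M(c) = (c² + c²) - 4 = 2*c² - 4 = -4 + 2*c²)
F(a) = (-4 + a + 2*a²)/(2*a) (F(a) = (a + (-4 + 2*a²))/(a + a) = (-4 + a + 2*a²)/((2*a)) = (-4 + a + 2*a²)*(1/(2*a)) = (-4 + a + 2*a²)/(2*a))
50*(-23) + F(-12) = 50*(-23) + (½ - 12 - 2/(-12)) = -1150 + (½ - 12 - 2*(-1/12)) = -1150 + (½ - 12 + ⅙) = -1150 - 34/3 = -3484/3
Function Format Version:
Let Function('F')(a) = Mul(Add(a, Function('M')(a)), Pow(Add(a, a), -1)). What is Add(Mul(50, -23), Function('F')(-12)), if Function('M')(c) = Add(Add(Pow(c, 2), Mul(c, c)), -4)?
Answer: Rational(-3484, 3) ≈ -1161.3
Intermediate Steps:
Function('M')(c) = Add(-4, Mul(2, Pow(c, 2))) (Function('M')(c) = Add(Add(Pow(c, 2), Pow(c, 2)), -4) = Add(Mul(2, Pow(c, 2)), -4) = Add(-4, Mul(2, Pow(c, 2))))
Function('F')(a) = Mul(Rational(1, 2), Pow(a, -1), Add(-4, a, Mul(2, Pow(a, 2)))) (Function('F')(a) = Mul(Add(a, Add(-4, Mul(2, Pow(a, 2)))), Pow(Add(a, a), -1)) = Mul(Add(-4, a, Mul(2, Pow(a, 2))), Pow(Mul(2, a), -1)) = Mul(Add(-4, a, Mul(2, Pow(a, 2))), Mul(Rational(1, 2), Pow(a, -1))) = Mul(Rational(1, 2), Pow(a, -1), Add(-4, a, Mul(2, Pow(a, 2)))))
Add(Mul(50, -23), Function('F')(-12)) = Add(Mul(50, -23), Add(Rational(1, 2), -12, Mul(-2, Pow(-12, -1)))) = Add(-1150, Add(Rational(1, 2), -12, Mul(-2, Rational(-1, 12)))) = Add(-1150, Add(Rational(1, 2), -12, Rational(1, 6))) = Add(-1150, Rational(-34, 3)) = Rational(-3484, 3)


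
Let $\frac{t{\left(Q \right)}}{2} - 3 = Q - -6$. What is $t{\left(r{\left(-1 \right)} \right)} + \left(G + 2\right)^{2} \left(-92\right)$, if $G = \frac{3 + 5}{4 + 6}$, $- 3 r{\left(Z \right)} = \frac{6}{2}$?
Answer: $- \frac{17632}{25} \approx -705.28$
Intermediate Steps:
$r{\left(Z \right)} = -1$ ($r{\left(Z \right)} = - \frac{6 \cdot \frac{1}{2}}{3} = \left(- \frac{1}{3}\right) 3 = -1$)
$t{\left(Q \right)} = 18 + 2 Q$ ($t{\left(Q \right)} = 6 + 2 \left(Q - -6\right) = 6 + 2 \left(Q + 6\right) = 6 + 2 \left(6 + Q\right) = 6 + \left(12 + 2 Q\right) = 18 + 2 Q$)
$G = \frac{4}{5}$ ($G = \frac{8}{10} = 8 \cdot \frac{1}{10} = \frac{4}{5} \approx 0.8$)
$t{\left(r{\left(-1 \right)} \right)} + \left(G + 2\right)^{2} \left(-92\right) = \left(18 + 2 \left(-1\right)\right) + \left(\frac{4}{5} + 2\right)^{2} \left(-92\right) = \left(18 - 2\right) + \left(\frac{14}{5}\right)^{2} \left(-92\right) = 16 + \frac{196}{25} \left(-92\right) = 16 - \frac{18032}{25} = - \frac{17632}{25}$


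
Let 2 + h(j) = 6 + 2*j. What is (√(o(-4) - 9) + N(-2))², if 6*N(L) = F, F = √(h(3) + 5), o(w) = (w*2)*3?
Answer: -391/12 + I*√55 ≈ -32.583 + 7.4162*I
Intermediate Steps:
h(j) = 4 + 2*j (h(j) = -2 + (6 + 2*j) = 4 + 2*j)
o(w) = 6*w (o(w) = (2*w)*3 = 6*w)
F = √15 (F = √((4 + 2*3) + 5) = √((4 + 6) + 5) = √(10 + 5) = √15 ≈ 3.8730)
N(L) = √15/6
(√(o(-4) - 9) + N(-2))² = (√(6*(-4) - 9) + √15/6)² = (√(-24 - 9) + √15/6)² = (√(-33) + √15/6)² = (I*√33 + √15/6)² = (√15/6 + I*√33)²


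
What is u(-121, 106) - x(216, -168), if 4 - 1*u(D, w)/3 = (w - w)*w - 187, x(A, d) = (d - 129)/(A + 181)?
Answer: 227778/397 ≈ 573.75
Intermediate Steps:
x(A, d) = (-129 + d)/(181 + A)
u(D, w) = 573 (u(D, w) = 12 - 3*((w - w)*w - 187) = 12 - 3*(0*w - 187) = 12 - 3*(0 - 187) = 12 - 3*(-187) = 12 + 561 = 573)
u(-121, 106) - x(216, -168) = 573 - (-129 - 168)/(181 + 216) = 573 - (-297)/397 = 573 - 1*(-297/397) = 573 + 297/397 = 227778/397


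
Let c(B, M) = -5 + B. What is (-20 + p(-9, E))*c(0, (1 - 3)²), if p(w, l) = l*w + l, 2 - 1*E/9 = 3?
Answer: -260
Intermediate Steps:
E = -9 (E = 18 - 9*3 = 18 - 27 = -9)
p(w, l) = l + l*w
(-20 + p(-9, E))*c(0, (1 - 3)²) = (-20 - 9*(1 - 9))*(-5 + 0) = (-20 - 9*(-8))*(-5) = (-20 + 72)*(-5) = 52*(-5) = -260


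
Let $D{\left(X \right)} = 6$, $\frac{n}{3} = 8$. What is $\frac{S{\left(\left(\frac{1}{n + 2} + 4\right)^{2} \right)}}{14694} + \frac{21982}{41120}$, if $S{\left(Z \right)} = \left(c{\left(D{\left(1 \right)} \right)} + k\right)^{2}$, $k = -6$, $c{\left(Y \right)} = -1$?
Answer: $\frac{81254597}{151054320} \approx 0.53792$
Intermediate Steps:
$n = 24$ ($n = 3 \cdot 8 = 24$)
$S{\left(Z \right)} = 49$ ($S{\left(Z \right)} = \left(-1 - 6\right)^{2} = \left(-7\right)^{2} = 49$)
$\frac{S{\left(\left(\frac{1}{n + 2} + 4\right)^{2} \right)}}{14694} + \frac{21982}{41120} = \frac{49}{14694} + \frac{21982}{41120} = 49 \cdot \frac{1}{14694} + 21982 \cdot \frac{1}{41120} = \frac{49}{14694} + \frac{10991}{20560} = \frac{81254597}{151054320}$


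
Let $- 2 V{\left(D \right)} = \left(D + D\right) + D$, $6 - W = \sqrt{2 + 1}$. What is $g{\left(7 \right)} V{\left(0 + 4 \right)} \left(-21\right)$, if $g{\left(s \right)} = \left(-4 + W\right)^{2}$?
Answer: $882 - 504 \sqrt{3} \approx 9.0464$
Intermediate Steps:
$W = 6 - \sqrt{3}$ ($W = 6 - \sqrt{2 + 1} = 6 - \sqrt{3} \approx 4.268$)
$g{\left(s \right)} = \left(2 - \sqrt{3}\right)^{2}$ ($g{\left(s \right)} = \left(-4 + \left(6 - \sqrt{3}\right)\right)^{2} = \left(2 - \sqrt{3}\right)^{2}$)
$V{\left(D \right)} = - \frac{3 D}{2}$ ($V{\left(D \right)} = - \frac{\left(D + D\right) + D}{2} = - \frac{2 D + D}{2} = - \frac{3 D}{2}$)
$g{\left(7 \right)} V{\left(0 + 4 \right)} \left(-21\right) = \left(2 - \sqrt{3}\right)^{2} \left(- \frac{3 \left(0 + 4\right)}{2}\right) \left(-21\right) = \left(2 - \sqrt{3}\right)^{2} \left(\left(- \frac{3}{2}\right) 4\right) \left(-21\right) = \left(2 - \sqrt{3}\right)^{2} \left(-6\right) \left(-21\right) = - 6 \left(2 - \sqrt{3}\right)^{2} \left(-21\right) = 126 \left(2 - \sqrt{3}\right)^{2}$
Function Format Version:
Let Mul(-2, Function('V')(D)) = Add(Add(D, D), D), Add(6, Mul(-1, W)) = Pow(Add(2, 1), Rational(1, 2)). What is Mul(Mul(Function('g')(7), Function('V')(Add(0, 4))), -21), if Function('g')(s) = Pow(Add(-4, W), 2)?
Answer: Add(882, Mul(-504, Pow(3, Rational(1, 2)))) ≈ 9.0464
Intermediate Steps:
W = Add(6, Mul(-1, Pow(3, Rational(1, 2)))) (W = Add(6, Mul(-1, Pow(Add(2, 1), Rational(1, 2)))) = Add(6, Mul(-1, Pow(3, Rational(1, 2)))) ≈ 4.2680)
Function('g')(s) = Pow(Add(2, Mul(-1, Pow(3, Rational(1, 2)))), 2) (Function('g')(s) = Pow(Add(-4, Add(6, Mul(-1, Pow(3, Rational(1, 2))))), 2) = Pow(Add(2, Mul(-1, Pow(3, Rational(1, 2)))), 2))
Function('V')(D) = Mul(Rational(-3, 2), D) (Function('V')(D) = Mul(Rational(-1, 2), Add(Add(D, D), D)) = Mul(Rational(-1, 2), Add(Mul(2, D), D)) = Mul(Rational(-1, 2), Mul(3, D)) = Mul(Rational(-3, 2), D))
Mul(Mul(Function('g')(7), Function('V')(Add(0, 4))), -21) = Mul(Mul(Pow(Add(2, Mul(-1, Pow(3, Rational(1, 2)))), 2), Mul(Rational(-3, 2), Add(0, 4))), -21) = Mul(Mul(Pow(Add(2, Mul(-1, Pow(3, Rational(1, 2)))), 2), Mul(Rational(-3, 2), 4)), -21) = Mul(Mul(Pow(Add(2, Mul(-1, Pow(3, Rational(1, 2)))), 2), -6), -21) = Mul(Mul(-6, Pow(Add(2, Mul(-1, Pow(3, Rational(1, 2)))), 2)), -21) = Mul(126, Pow(Add(2, Mul(-1, Pow(3, Rational(1, 2)))), 2))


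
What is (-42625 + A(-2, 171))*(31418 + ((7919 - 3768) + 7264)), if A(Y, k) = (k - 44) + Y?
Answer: -1820402500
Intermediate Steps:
A(Y, k) = -44 + Y + k (A(Y, k) = (-44 + k) + Y = -44 + Y + k)
(-42625 + A(-2, 171))*(31418 + ((7919 - 3768) + 7264)) = (-42625 + (-44 - 2 + 171))*(31418 + ((7919 - 3768) + 7264)) = (-42625 + 125)*(31418 + (4151 + 7264)) = -42500*(31418 + 11415) = -42500*42833 = -1820402500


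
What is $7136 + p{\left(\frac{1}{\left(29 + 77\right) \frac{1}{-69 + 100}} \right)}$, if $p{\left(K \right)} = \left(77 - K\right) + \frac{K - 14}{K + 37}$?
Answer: $\frac{3022100273}{419018} \approx 7212.3$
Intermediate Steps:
$p{\left(K \right)} = 77 - K + \frac{-14 + K}{37 + K}$ ($p{\left(K \right)} = \left(77 - K\right) + \frac{-14 + K}{37 + K} = 77 - K + \frac{-14 + K}{37 + K}$)
$7136 + p{\left(\frac{1}{\left(29 + 77\right) \frac{1}{-69 + 100}} \right)} = 7136 + \frac{2835 - \left(\frac{1}{\left(29 + 77\right) \frac{1}{-69 + 100}}\right)^{2} + \frac{41}{\left(29 + 77\right) \frac{1}{-69 + 100}}}{37 + \frac{1}{\left(29 + 77\right) \frac{1}{-69 + 100}}} = 7136 + \frac{2835 - \left(\frac{1}{106 \cdot \frac{1}{31}}\right)^{2} + \frac{41}{106 \cdot \frac{1}{31}}}{37 + \frac{1}{106 \cdot \frac{1}{31}}} = 7136 + \frac{2835 - \left(\frac{1}{\frac{106}{31}}\right)^{2} + \frac{41}{\frac{106}{31}}}{37 + \frac{1}{\frac{106}{31}}} = 7136 + \frac{2835 - \left(\frac{31}{106}\right)^{2} + 41 \cdot \frac{31}{106}}{37 + \frac{31}{106}} = 7136 + \frac{2835 - \frac{961}{11236} + \frac{1271}{106}}{\frac{3953}{106}} = 7136 + \frac{106 \left(2835 - \frac{961}{11236} + \frac{1271}{106}\right)}{3953} = 7136 + \frac{106}{3953} \cdot \frac{31987825}{11236} = 7136 + \frac{31987825}{419018} = \frac{3022100273}{419018}$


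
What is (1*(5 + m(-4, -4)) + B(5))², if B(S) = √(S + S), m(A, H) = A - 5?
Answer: (4 - √10)² ≈ 0.70178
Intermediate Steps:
m(A, H) = -5 + A
B(S) = √2*√S (B(S) = √(2*S) = √2*√S)
(1*(5 + m(-4, -4)) + B(5))² = (1*(5 + (-5 - 4)) + √2*√5)² = (1*(5 - 9) + √10)² = (1*(-4) + √10)² = (-4 + √10)²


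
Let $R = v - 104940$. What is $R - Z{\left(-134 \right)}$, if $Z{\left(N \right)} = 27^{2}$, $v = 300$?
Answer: $-105369$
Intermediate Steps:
$Z{\left(N \right)} = 729$
$R = -104640$ ($R = 300 - 104940 = -104640$)
$R - Z{\left(-134 \right)} = -104640 - 729 = -105369$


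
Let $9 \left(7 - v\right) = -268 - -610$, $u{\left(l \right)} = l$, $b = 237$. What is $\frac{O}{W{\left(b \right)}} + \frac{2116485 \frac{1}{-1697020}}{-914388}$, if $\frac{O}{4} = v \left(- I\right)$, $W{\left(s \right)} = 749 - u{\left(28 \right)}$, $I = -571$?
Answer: $- \frac{7324601590341157}{74586715722064} \approx -98.203$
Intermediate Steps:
$W{\left(s \right)} = 721$ ($W{\left(s \right)} = 749 - 28 = 721$)
$v = -31$ ($v = 7 - \frac{-268 - -610}{9} = 7 - \frac{-268 + 610}{9} = 7 - 38 = -31$)
$O = -70804$ ($O = 4 \left(- 31 \left(\left(-1\right) \left(-571\right)\right)\right) = 4 \left(\left(-31\right) 571\right) = 4 \left(-17701\right) = -70804$)
$\frac{O}{W{\left(b \right)}} + \frac{2116485 \frac{1}{-1697020}}{-914388} = - \frac{70804}{721} + \frac{2116485 \frac{1}{-1697020}}{-914388} = \left(-70804\right) \frac{1}{721} + 2116485 \left(- \frac{1}{1697020}\right) \left(- \frac{1}{914388}\right) = - \frac{70804}{721} - - \frac{141099}{103448981584} = - \frac{70804}{721} + \frac{141099}{103448981584} = - \frac{7324601590341157}{74586715722064}$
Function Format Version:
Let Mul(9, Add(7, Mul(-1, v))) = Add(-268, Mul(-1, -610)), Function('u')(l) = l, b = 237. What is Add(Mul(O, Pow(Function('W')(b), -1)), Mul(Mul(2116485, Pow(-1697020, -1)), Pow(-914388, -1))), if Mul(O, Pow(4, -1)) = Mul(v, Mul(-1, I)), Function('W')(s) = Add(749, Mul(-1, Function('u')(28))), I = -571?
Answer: Rational(-7324601590341157, 74586715722064) ≈ -98.203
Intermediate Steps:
Function('W')(s) = 721 (Function('W')(s) = Add(749, Mul(-1, 28)) = Add(749, -28) = 721)
v = -31 (v = Add(7, Mul(Rational(-1, 9), Add(-268, Mul(-1, -610)))) = Add(7, Mul(Rational(-1, 9), Add(-268, 610))) = Add(7, Mul(Rational(-1, 9), 342)) = Add(7, -38) = -31)
O = -70804 (O = Mul(4, Mul(-31, Mul(-1, -571))) = Mul(4, Mul(-31, 571)) = Mul(4, -17701) = -70804)
Add(Mul(O, Pow(Function('W')(b), -1)), Mul(Mul(2116485, Pow(-1697020, -1)), Pow(-914388, -1))) = Add(Mul(-70804, Pow(721, -1)), Mul(Mul(2116485, Pow(-1697020, -1)), Pow(-914388, -1))) = Add(Mul(-70804, Rational(1, 721)), Mul(Mul(2116485, Rational(-1, 1697020)), Rational(-1, 914388))) = Add(Rational(-70804, 721), Mul(Rational(-423297, 339404), Rational(-1, 914388))) = Add(Rational(-70804, 721), Rational(141099, 103448981584)) = Rational(-7324601590341157, 74586715722064)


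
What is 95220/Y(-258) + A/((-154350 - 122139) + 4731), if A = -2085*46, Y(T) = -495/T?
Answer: 24726892739/498223 ≈ 49630.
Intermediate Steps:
A = -95910
95220/Y(-258) + A/((-154350 - 122139) + 4731) = 95220/((-495/(-258))) - 95910/((-154350 - 122139) + 4731) = 95220/((-495*(-1/258))) - 95910/(-276489 + 4731) = 95220/(165/86) - 95910/(-271758) = 95220*(86/165) - 95910*(-1/271758) = 545928/11 + 15985/45293 = 24726892739/498223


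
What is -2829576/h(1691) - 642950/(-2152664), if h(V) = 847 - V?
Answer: 761458630033/227106052 ≈ 3352.9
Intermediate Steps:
-2829576/h(1691) - 642950/(-2152664) = -2829576/(847 - 1*1691) - 642950/(-2152664) = -2829576/(847 - 1691) - 642950*(-1/2152664) = -2829576/(-844) + 321475/1076332 = -2829576*(-1/844) + 321475/1076332 = 707394/211 + 321475/1076332 = 761458630033/227106052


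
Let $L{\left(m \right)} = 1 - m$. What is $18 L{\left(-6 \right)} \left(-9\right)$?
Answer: $-1134$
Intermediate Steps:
$18 L{\left(-6 \right)} \left(-9\right) = 18 \left(1 - -6\right) \left(-9\right) = 18 \left(1 + 6\right) \left(-9\right) = 18 \cdot 7 \left(-9\right) = 126 \left(-9\right) = -1134$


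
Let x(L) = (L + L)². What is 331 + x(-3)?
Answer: 367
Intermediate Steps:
x(L) = 4*L² (x(L) = (2*L)² = 4*L²)
331 + x(-3) = 331 + 4*(-3)² = 331 + 4*9 = 331 + 36 = 367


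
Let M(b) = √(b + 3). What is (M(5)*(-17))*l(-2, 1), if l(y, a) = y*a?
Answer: 68*√2 ≈ 96.167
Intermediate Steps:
M(b) = √(3 + b)
l(y, a) = a*y
(M(5)*(-17))*l(-2, 1) = (√(3 + 5)*(-17))*(1*(-2)) = (√8*(-17))*(-2) = ((2*√2)*(-17))*(-2) = -34*√2*(-2) = 68*√2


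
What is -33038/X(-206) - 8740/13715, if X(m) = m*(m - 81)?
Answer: -96984245/81085823 ≈ -1.1961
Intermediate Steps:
X(m) = m*(-81 + m)
-33038/X(-206) - 8740/13715 = -33038*(-1/(206*(-81 - 206))) - 8740/13715 = -33038/((-206*(-287))) - 8740*1/13715 = -33038/59122 - 1748/2743 = -33038*1/59122 - 1748/2743 = -16519/29561 - 1748/2743 = -96984245/81085823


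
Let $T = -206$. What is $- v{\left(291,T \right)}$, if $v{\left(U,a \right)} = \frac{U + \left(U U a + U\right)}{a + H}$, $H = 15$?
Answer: $- \frac{17443704}{191} \approx -91328.0$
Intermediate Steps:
$v{\left(U,a \right)} = \frac{2 U + a U^{2}}{15 + a}$ ($v{\left(U,a \right)} = \frac{U + \left(U U a + U\right)}{a + 15} = \frac{U + \left(U^{2} a + U\right)}{15 + a} = \frac{U + \left(a U^{2} + U\right)}{15 + a} = \frac{U + \left(U + a U^{2}\right)}{15 + a} = \frac{2 U + a U^{2}}{15 + a}$)
$- v{\left(291,T \right)} = - \frac{291 \left(2 + 291 \left(-206\right)\right)}{15 - 206} = - \frac{291 \left(2 - 59946\right)}{-191} = - \frac{291 \left(-1\right) \left(-59944\right)}{191} = \left(-1\right) \frac{17443704}{191} = - \frac{17443704}{191}$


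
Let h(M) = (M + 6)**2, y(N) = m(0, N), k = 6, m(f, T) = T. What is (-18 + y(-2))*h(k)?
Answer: -2880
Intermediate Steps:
y(N) = N
h(M) = (6 + M)**2
(-18 + y(-2))*h(k) = (-18 - 2)*(6 + 6)**2 = -20*12**2 = -20*144 = -2880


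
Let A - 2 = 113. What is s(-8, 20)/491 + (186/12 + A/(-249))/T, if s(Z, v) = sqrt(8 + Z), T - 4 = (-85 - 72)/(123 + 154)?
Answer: 2074453/473598 ≈ 4.3802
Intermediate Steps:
A = 115 (A = 2 + 113 = 115)
T = 951/277 (T = 4 + (-85 - 72)/(123 + 154) = 4 - 157/277 = 951/277 ≈ 3.4332)
s(-8, 20)/491 + (186/12 + A/(-249))/T = sqrt(8 - 8)/491 + (186/12 + 115/(-249))/(951/277) = sqrt(0)*(1/491) + (186*(1/12) + 115*(-1/249))*(277/951) = 0*(1/491) + (31/2 - 115/249)*(277/951) = 0 + (7489/498)*(277/951) = 0 + 2074453/473598 = 2074453/473598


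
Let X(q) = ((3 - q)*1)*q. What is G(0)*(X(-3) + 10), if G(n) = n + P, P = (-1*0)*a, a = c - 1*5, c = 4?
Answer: 0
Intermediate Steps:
a = -1 (a = 4 - 1*5 = 4 - 5 = -1)
X(q) = q*(3 - q) (X(q) = (3 - q)*q = q*(3 - q))
P = 0 (P = -1*0*(-1) = 0*(-1) = 0)
G(n) = n (G(n) = n + 0 = n)
G(0)*(X(-3) + 10) = 0*(-3*(3 - 1*(-3)) + 10) = 0*(-3*(3 + 3) + 10) = 0*(-3*6 + 10) = 0*(-18 + 10) = 0*(-8) = 0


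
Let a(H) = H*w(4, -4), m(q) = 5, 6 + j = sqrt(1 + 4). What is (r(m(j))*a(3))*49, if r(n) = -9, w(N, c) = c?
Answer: 5292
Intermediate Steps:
j = -6 + sqrt(5) (j = -6 + sqrt(1 + 4) = -6 + sqrt(5) ≈ -3.7639)
a(H) = -4*H (a(H) = H*(-4) = -4*H)
(r(m(j))*a(3))*49 = -(-36)*3*49 = -9*(-12)*49 = 108*49 = 5292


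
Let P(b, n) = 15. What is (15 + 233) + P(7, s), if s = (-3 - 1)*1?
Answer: 263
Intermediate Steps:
s = -4 (s = -4*1 = -4)
(15 + 233) + P(7, s) = (15 + 233) + 15 = 248 + 15 = 263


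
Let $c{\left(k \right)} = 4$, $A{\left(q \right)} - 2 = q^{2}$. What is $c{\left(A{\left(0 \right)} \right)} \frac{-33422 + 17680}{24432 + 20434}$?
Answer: $- \frac{31484}{22433} \approx -1.4035$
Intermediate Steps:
$A{\left(q \right)} = 2 + q^{2}$
$c{\left(A{\left(0 \right)} \right)} \frac{-33422 + 17680}{24432 + 20434} = 4 \frac{-33422 + 17680}{24432 + 20434} = 4 \left(- \frac{15742}{44866}\right) = 4 \left(\left(-15742\right) \frac{1}{44866}\right) = 4 \left(- \frac{7871}{22433}\right) = - \frac{31484}{22433}$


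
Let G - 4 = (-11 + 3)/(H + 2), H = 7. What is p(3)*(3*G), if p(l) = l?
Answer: 28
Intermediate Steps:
G = 28/9 (G = 4 + (-11 + 3)/(7 + 2) = 4 - 8/9 = 28/9 ≈ 3.1111)
p(3)*(3*G) = 3*(3*(28/9)) = 3*(28/3) = 28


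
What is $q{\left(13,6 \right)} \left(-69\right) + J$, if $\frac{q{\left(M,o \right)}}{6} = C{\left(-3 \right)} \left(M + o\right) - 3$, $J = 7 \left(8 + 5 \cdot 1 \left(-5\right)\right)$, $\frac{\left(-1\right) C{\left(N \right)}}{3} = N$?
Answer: $-69671$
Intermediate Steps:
$C{\left(N \right)} = - 3 N$
$J = -119$ ($J = 7 \left(8 + 5 \left(-5\right)\right) = 7 \left(8 - 25\right) = 7 \left(-17\right) = -119$)
$q{\left(M,o \right)} = -18 + 54 M + 54 o$ ($q{\left(M,o \right)} = 6 \left(\left(-3\right) \left(-3\right) \left(M + o\right) - 3\right) = 6 \left(9 \left(M + o\right) - 3\right) = 6 \left(\left(9 M + 9 o\right) - 3\right) = 6 \left(-3 + 9 M + 9 o\right) = -18 + 54 M + 54 o$)
$q{\left(13,6 \right)} \left(-69\right) + J = \left(-18 + 54 \cdot 13 + 54 \cdot 6\right) \left(-69\right) - 119 = \left(-18 + 702 + 324\right) \left(-69\right) - 119 = 1008 \left(-69\right) - 119 = -69552 - 119 = -69671$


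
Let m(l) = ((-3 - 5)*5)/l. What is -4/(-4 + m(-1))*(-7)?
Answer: 7/9 ≈ 0.77778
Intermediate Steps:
m(l) = -40/l (m(l) = (-8*5)/l = -40/l)
-4/(-4 + m(-1))*(-7) = -4/(-4 - 40/(-1))*(-7) = -4/(-4 - 40*(-1))*(-7) = -4/(-4 + 40)*(-7) = -4/36*(-7) = -4*1/36*(-7) = -⅑*(-7) = 7/9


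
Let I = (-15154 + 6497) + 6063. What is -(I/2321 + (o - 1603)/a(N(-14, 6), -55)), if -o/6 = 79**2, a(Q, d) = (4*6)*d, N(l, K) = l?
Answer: -7928059/278520 ≈ -28.465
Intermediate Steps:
a(Q, d) = 24*d
o = -37446 (o = -6*79**2 = -6*6241 = -37446)
I = -2594 (I = -8657 + 6063 = -2594)
-(I/2321 + (o - 1603)/a(N(-14, 6), -55)) = -(-2594/2321 + (-37446 - 1603)/((24*(-55)))) = -(-2594*1/2321 - 39049/(-1320)) = -(-2594/2321 - 39049*(-1/1320)) = -(-2594/2321 + 39049/1320) = -1*7928059/278520 = -7928059/278520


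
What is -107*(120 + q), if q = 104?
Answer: -23968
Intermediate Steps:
-107*(120 + q) = -107*(120 + 104) = -107*224 = -23968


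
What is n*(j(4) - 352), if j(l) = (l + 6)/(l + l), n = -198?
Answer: 138897/2 ≈ 69449.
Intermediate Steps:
j(l) = (6 + l)/(2*l) (j(l) = (6 + l)/((2*l)) = (6 + l)*(1/(2*l)) = (6 + l)/(2*l))
n*(j(4) - 352) = -198*((1/2)*(6 + 4)/4 - 352) = -198*((1/2)*(1/4)*10 - 352) = -198*(5/4 - 352) = -198*(-1403/4) = 138897/2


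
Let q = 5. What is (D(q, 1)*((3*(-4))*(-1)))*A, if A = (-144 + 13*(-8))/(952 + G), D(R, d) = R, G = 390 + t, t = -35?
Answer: -14880/1307 ≈ -11.385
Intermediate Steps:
G = 355 (G = 390 - 35 = 355)
A = -248/1307 (A = (-144 + 13*(-8))/(952 + 355) = (-144 - 104)/1307 = -248*1/1307 = -248/1307 ≈ -0.18975)
(D(q, 1)*((3*(-4))*(-1)))*A = (5*((3*(-4))*(-1)))*(-248/1307) = (5*(-12*(-1)))*(-248/1307) = (5*12)*(-248/1307) = 60*(-248/1307) = -14880/1307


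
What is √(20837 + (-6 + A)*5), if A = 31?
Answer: √20962 ≈ 144.78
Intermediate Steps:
√(20837 + (-6 + A)*5) = √(20837 + (-6 + 31)*5) = √(20837 + 25*5) = √(20837 + 125) = √20962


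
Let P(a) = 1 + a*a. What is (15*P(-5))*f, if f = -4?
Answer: -1560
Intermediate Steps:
P(a) = 1 + a²
(15*P(-5))*f = (15*(1 + (-5)²))*(-4) = (15*(1 + 25))*(-4) = (15*26)*(-4) = 390*(-4) = -1560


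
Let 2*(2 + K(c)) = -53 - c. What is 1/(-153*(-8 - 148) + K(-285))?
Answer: 1/23982 ≈ 4.1698e-5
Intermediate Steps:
K(c) = -57/2 - c/2 (K(c) = -2 + (-53 - c)/2 = -2 + (-53/2 - c/2) = -57/2 - c/2)
1/(-153*(-8 - 148) + K(-285)) = 1/(-153*(-8 - 148) + (-57/2 - 1/2*(-285))) = 1/(-153*(-156) + (-57/2 + 285/2)) = 1/(23868 + 114) = 1/23982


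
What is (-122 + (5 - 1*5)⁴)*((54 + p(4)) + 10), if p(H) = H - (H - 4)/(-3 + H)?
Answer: -8296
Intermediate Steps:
p(H) = H - (-4 + H)/(-3 + H)
(-122 + (5 - 1*5)⁴)*((54 + p(4)) + 10) = (-122 + (5 - 1*5)⁴)*((54 + (4 + 4² - 4*4)/(-3 + 4)) + 10) = (-122 + (5 - 5)⁴)*((54 + (4 + 16 - 16)/1) + 10) = (-122 + 0⁴)*((54 + 1*4) + 10) = (-122 + 0)*((54 + 4) + 10) = -122*(58 + 10) = -122*68 = -8296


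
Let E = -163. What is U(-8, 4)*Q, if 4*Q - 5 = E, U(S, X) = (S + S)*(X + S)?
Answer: -2528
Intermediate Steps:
U(S, X) = 2*S*(S + X) (U(S, X) = (2*S)*(S + X) = 2*S*(S + X))
Q = -79/2 (Q = 5/4 + (¼)*(-163) = 5/4 - 163/4 = -79/2 ≈ -39.500)
U(-8, 4)*Q = (2*(-8)*(-8 + 4))*(-79/2) = (2*(-8)*(-4))*(-79/2) = 64*(-79/2) = -2528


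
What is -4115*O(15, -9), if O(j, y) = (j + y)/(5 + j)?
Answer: -2469/2 ≈ -1234.5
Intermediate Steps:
O(j, y) = (j + y)/(5 + j)
-4115*O(15, -9) = -4115*(15 - 9)/(5 + 15) = -4115*6/20 = -823*6/4 = -4115*3/10 = -2469/2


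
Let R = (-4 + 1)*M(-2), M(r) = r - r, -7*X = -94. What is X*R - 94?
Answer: -94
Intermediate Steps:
X = 94/7 (X = -⅐*(-94) = 94/7 ≈ 13.429)
M(r) = 0
R = 0 (R = (-4 + 1)*0 = -3*0 = 0)
X*R - 94 = (94/7)*0 - 94 = 0 - 94 = -94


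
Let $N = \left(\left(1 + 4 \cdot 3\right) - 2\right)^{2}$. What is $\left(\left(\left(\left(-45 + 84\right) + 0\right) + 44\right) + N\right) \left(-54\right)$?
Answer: $-11016$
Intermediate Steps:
$N = 121$ ($N = \left(\left(1 + 12\right) - 2\right)^{2} = \left(13 - 2\right)^{2} = 11^{2} = 121$)
$\left(\left(\left(\left(-45 + 84\right) + 0\right) + 44\right) + N\right) \left(-54\right) = \left(\left(\left(\left(-45 + 84\right) + 0\right) + 44\right) + 121\right) \left(-54\right) = \left(\left(\left(39 + 0\right) + 44\right) + 121\right) \left(-54\right) = \left(\left(39 + 44\right) + 121\right) \left(-54\right) = \left(83 + 121\right) \left(-54\right) = 204 \left(-54\right) = -11016$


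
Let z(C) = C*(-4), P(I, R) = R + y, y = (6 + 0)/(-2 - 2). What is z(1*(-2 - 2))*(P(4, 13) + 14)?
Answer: 408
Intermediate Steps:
y = -3/2 (y = 6/(-4) = 6*(-¼) = -3/2 ≈ -1.5000)
P(I, R) = -3/2 + R (P(I, R) = R - 3/2 = -3/2 + R)
z(C) = -4*C
z(1*(-2 - 2))*(P(4, 13) + 14) = (-4*(-2 - 2))*((-3/2 + 13) + 14) = (-4*(-4))*(23/2 + 14) = -4*(-4)*(51/2) = 16*(51/2) = 408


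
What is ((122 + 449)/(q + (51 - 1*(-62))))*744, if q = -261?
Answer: -106206/37 ≈ -2870.4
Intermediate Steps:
((122 + 449)/(q + (51 - 1*(-62))))*744 = ((122 + 449)/(-261 + (51 - 1*(-62))))*744 = (571/(-261 + (51 + 62)))*744 = (571/(-261 + 113))*744 = (571/(-148))*744 = (571*(-1/148))*744 = -571/148*744 = -106206/37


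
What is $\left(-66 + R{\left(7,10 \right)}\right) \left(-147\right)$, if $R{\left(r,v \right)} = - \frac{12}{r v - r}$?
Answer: $9730$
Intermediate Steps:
$R{\left(r,v \right)} = - \frac{12}{- r + r v}$
$\left(-66 + R{\left(7,10 \right)}\right) \left(-147\right) = \left(-66 - \frac{12}{7 \left(-1 + 10\right)}\right) \left(-147\right) = \left(-66 - \frac{12}{7 \cdot 9}\right) \left(-147\right) = \left(-66 - \frac{12}{7} \cdot \frac{1}{9}\right) \left(-147\right) = \left(-66 - \frac{4}{21}\right) \left(-147\right) = \left(- \frac{1390}{21}\right) \left(-147\right) = 9730$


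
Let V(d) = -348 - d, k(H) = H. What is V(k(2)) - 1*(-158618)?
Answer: 158268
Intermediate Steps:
V(k(2)) - 1*(-158618) = (-348 - 1*2) - 1*(-158618) = (-348 - 2) + 158618 = -350 + 158618 = 158268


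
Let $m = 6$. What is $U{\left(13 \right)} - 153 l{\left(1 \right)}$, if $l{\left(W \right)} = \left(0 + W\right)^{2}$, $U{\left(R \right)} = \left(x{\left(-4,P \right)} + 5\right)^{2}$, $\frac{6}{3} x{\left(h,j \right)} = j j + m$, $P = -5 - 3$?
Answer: $1447$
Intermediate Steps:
$P = -8$ ($P = -5 - 3 = -8$)
$x{\left(h,j \right)} = 3 + \frac{j^{2}}{2}$ ($x{\left(h,j \right)} = \frac{j j + 6}{2} = \frac{j^{2} + 6}{2} = \frac{6 + j^{2}}{2} = 3 + \frac{j^{2}}{2}$)
$U{\left(R \right)} = 1600$ ($U{\left(R \right)} = \left(\left(3 + \frac{\left(-8\right)^{2}}{2}\right) + 5\right)^{2} = \left(\left(3 + \frac{1}{2} \cdot 64\right) + 5\right)^{2} = \left(\left(3 + 32\right) + 5\right)^{2} = \left(35 + 5\right)^{2} = 40^{2} = 1600$)
$l{\left(W \right)} = W^{2}$
$U{\left(13 \right)} - 153 l{\left(1 \right)} = 1600 - 153 \cdot 1^{2} = 1600 - 153 = 1447$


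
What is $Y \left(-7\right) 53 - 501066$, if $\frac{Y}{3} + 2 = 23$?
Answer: $-524439$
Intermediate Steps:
$Y = 63$ ($Y = -6 + 3 \cdot 23 = -6 + 69 = 63$)
$Y \left(-7\right) 53 - 501066 = 63 \left(-7\right) 53 - 501066 = \left(-441\right) 53 - 501066 = -23373 - 501066 = -524439$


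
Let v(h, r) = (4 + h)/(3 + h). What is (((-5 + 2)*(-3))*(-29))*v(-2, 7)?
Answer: -522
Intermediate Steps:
v(h, r) = (4 + h)/(3 + h)
(((-5 + 2)*(-3))*(-29))*v(-2, 7) = (((-5 + 2)*(-3))*(-29))*((4 - 2)/(3 - 2)) = (-3*(-3)*(-29))*(2/1) = (9*(-29))*(1*2) = -261*2 = -522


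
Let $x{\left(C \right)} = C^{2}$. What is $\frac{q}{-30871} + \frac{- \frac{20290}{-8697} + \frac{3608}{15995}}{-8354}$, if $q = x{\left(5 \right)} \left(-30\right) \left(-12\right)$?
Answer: $- \frac{5235000166280473}{17937788023342005} \approx -0.29184$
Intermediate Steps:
$q = 9000$ ($q = 5^{2} \left(-30\right) \left(-12\right) = 25 \left(-30\right) \left(-12\right) = \left(-750\right) \left(-12\right) = 9000$)
$\frac{q}{-30871} + \frac{- \frac{20290}{-8697} + \frac{3608}{15995}}{-8354} = \frac{9000}{-30871} + \frac{- \frac{20290}{-8697} + \frac{3608}{15995}}{-8354} = 9000 \left(- \frac{1}{30871}\right) + \left(\left(-20290\right) \left(- \frac{1}{8697}\right) + 3608 \cdot \frac{1}{15995}\right) \left(- \frac{1}{8354}\right) = - \frac{9000}{30871} + \left(\frac{20290}{8697} + \frac{3608}{15995}\right) \left(- \frac{1}{8354}\right) = - \frac{9000}{30871} + \frac{355917326}{139108515} \left(- \frac{1}{8354}\right) = - \frac{9000}{30871} - \frac{177958663}{581056267155} = - \frac{5235000166280473}{17937788023342005}$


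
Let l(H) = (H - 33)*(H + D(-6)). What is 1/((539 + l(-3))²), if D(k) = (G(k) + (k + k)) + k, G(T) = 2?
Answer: 1/1495729 ≈ 6.6857e-7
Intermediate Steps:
D(k) = 2 + 3*k (D(k) = (2 + (k + k)) + k = (2 + 2*k) + k = 2 + 3*k)
l(H) = (-33 + H)*(-16 + H) (l(H) = (H - 33)*(H + (2 + 3*(-6))) = (-33 + H)*(H + (2 - 18)) = (-33 + H)*(H - 16) = (-33 + H)*(-16 + H))
1/((539 + l(-3))²) = 1/((539 + (528 + (-3)² - 49*(-3)))²) = 1/((539 + (528 + 9 + 147))²) = 1/((539 + 684)²) = 1/(1223²) = 1/1495729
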